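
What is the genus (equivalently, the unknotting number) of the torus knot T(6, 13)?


For a torus knot T(p,q), both the unknotting number and genus equal (p-1)(q-1)/2.
= (6-1)(13-1)/2
= 5*12/2
= 60/2 = 30

30


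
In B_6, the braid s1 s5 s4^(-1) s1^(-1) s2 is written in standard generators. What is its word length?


The word length counts the number of generators (including inverses).
Listing each generator: s1, s5, s4^(-1), s1^(-1), s2
There are 5 generators in this braid word.

5


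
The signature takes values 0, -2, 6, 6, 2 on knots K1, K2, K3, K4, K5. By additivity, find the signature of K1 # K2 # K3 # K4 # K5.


The signature is additive under connected sum.
signature(K1 # K2 # K3 # K4 # K5) = (0) + (-2) + (6) + (6) + (2)
= 12

12


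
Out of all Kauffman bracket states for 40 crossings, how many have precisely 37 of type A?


We choose which 37 of 40 crossings get A-smoothings.
C(40, 37) = 40! / (37! * 3!)
= 9880

9880


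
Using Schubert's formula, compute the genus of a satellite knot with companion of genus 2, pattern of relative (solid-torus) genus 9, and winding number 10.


Schubert: g(satellite) = g_rel(pattern) + |winding| * g(companion),
where g_rel(pattern) is the genus of the pattern relative to the solid torus.
= 9 + 10 * 2
= 9 + 20 = 29

29


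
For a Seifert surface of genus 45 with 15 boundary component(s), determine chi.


chi = 2 - 2g - b
= 2 - 2*45 - 15
= 2 - 90 - 15 = -103

-103


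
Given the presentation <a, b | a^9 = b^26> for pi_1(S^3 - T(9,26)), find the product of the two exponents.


The relation is a^9 = b^26.
Product of exponents = 9 * 26
= 234

234


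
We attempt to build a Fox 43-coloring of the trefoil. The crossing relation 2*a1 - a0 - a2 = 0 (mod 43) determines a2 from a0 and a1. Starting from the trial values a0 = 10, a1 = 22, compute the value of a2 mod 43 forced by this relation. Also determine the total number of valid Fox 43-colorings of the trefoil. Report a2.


Step 1: Apply the given crossing relation 2*a1 - a0 - a2 = 0 (mod 43).
  a2 = 2*a1 - a0 mod 43
  a2 = 2*22 - 10 mod 43
  a2 = 44 - 10 mod 43
  a2 = 34 mod 43 = 34
Step 2: The trefoil has determinant 3.
  Number of Fox p-colorings (p prime) is p^2 if p = 3, else p.
  Since 43 does not divide 3, only trivial (constant) colorings exist.
  (So the trial a0 = 10, a1 = 22 with a0 != a1 does NOT extend to a valid coloring of the whole trefoil: the other two crossing relations require 3*(a1 - a0) = 0 (mod 43), which fails.)
  Total colorings = 43
Step 3: a2 = 34, total Fox 43-colorings = 43

34


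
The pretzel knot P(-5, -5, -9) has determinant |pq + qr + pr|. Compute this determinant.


Step 1: Compute pq + qr + pr.
pq = (-5)*(-5) = 25
qr = (-5)*(-9) = 45
pr = (-5)*(-9) = 45
pq + qr + pr = 25 + 45 + 45 = 115
Step 2: Take absolute value.
det(P(-5,-5,-9)) = |115| = 115

115


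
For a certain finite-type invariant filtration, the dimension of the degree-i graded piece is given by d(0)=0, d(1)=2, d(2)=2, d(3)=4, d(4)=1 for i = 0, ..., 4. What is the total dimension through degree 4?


Total dimension = d(0) + d(1) + ... + d(4)
= 0 + 2 + 2 + 4 + 1
= 9

9


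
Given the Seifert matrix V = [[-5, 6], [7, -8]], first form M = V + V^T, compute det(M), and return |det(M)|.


Step 1: Form V + V^T where V = [[-5, 6], [7, -8]]
  V^T = [[-5, 7], [6, -8]]
  V + V^T = [[-10, 13], [13, -16]]
Step 2: det(V + V^T) = (-10)*(-16) - 13*13
  = 160 - 169 = -9
Step 3: Knot determinant = |det(V + V^T)| = |-9| = 9

9


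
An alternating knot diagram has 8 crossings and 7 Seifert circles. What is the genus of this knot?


For alternating knots, g = (c - s + 1)/2.
= (8 - 7 + 1)/2
= 2/2 = 1

1


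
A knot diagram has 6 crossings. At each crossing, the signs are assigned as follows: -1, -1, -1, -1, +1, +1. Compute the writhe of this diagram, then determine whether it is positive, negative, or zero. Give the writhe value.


Step 1: Count positive crossings (+1).
Positive crossings: 2
Step 2: Count negative crossings (-1).
Negative crossings: 4
Step 3: Writhe = (positive) - (negative)
w = 2 - 4 = -2
Step 4: |w| = 2, and w is negative

-2


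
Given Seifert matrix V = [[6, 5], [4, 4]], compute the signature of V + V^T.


Step 1: V + V^T = [[12, 9], [9, 8]]
Step 2: trace = 20, det = 15
Step 3: Discriminant = 20^2 - 4*15 = 340
Step 4: Eigenvalues: 19.2195, 0.780456
Step 5: Signature = (# positive eigenvalues) - (# negative eigenvalues) = 2

2


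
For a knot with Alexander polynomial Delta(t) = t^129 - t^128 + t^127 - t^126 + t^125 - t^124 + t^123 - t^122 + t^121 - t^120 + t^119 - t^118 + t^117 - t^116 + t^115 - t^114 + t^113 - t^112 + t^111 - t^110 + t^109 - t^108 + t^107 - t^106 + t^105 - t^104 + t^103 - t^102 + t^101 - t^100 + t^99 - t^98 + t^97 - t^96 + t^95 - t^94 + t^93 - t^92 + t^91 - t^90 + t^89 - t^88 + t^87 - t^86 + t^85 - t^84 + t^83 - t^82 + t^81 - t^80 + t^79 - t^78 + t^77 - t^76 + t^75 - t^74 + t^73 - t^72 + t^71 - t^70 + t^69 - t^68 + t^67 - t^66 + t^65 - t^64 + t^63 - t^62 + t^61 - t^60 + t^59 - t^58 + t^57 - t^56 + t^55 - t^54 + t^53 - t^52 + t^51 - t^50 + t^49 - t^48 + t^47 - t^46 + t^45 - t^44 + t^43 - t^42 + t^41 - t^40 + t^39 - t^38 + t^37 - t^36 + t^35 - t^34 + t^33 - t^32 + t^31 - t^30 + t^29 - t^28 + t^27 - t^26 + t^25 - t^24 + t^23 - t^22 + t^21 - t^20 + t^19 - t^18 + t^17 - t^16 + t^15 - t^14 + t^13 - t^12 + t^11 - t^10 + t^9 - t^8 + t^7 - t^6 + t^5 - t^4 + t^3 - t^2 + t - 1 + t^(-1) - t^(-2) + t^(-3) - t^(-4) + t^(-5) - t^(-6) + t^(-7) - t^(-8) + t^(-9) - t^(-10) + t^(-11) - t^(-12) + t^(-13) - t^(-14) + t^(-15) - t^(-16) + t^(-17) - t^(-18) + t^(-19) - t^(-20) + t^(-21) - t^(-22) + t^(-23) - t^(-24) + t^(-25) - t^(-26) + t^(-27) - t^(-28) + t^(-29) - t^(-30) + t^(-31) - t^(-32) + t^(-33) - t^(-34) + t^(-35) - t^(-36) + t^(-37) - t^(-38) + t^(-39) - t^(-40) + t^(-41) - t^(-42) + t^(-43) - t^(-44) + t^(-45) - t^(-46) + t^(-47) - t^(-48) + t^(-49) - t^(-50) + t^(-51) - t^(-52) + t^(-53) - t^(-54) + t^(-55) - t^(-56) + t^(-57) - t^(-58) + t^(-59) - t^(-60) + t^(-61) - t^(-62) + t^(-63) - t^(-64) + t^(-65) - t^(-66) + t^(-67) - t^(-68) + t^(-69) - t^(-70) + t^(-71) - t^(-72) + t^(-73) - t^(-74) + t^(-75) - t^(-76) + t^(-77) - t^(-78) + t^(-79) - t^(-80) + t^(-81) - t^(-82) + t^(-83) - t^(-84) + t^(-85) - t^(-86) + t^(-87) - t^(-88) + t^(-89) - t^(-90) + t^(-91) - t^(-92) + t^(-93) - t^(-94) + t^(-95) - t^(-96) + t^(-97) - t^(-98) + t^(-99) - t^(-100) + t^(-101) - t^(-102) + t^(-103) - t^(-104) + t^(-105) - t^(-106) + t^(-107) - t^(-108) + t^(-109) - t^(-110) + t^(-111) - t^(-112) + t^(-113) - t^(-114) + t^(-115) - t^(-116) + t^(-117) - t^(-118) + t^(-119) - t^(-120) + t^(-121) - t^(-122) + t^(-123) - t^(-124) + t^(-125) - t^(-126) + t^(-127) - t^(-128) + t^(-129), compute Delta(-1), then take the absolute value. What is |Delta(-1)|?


Step 1: The polynomial has 259 terms with alternating signs, exponents from 129 down to -129.
Step 2: Substitute t = -1. The i-th term has coefficient (-1)^i and exponent (m-i),
  so its value is (-1)^i * (-1)^(m-i) = (-1)^m = -1 for every i.
Step 3: All 259 terms equal -1, so Delta(-1) = 259 * (-1) = -259
Step 4: |Delta(-1)| = 259

259


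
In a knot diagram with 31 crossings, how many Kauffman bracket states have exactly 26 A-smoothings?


We choose which 26 of 31 crossings get A-smoothings.
C(31, 26) = 31! / (26! * 5!)
= 169911

169911


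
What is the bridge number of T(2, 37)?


The bridge number of T(p,q) is min(p,q).
min(2, 37) = 2

2


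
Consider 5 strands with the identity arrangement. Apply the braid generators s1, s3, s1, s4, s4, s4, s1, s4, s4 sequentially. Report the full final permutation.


Starting with identity [1, 2, 3, 4, 5].
Apply generators in sequence:
  After s1: [2, 1, 3, 4, 5]
  After s3: [2, 1, 4, 3, 5]
  After s1: [1, 2, 4, 3, 5]
  After s4: [1, 2, 4, 5, 3]
  After s4: [1, 2, 4, 3, 5]
  After s4: [1, 2, 4, 5, 3]
  After s1: [2, 1, 4, 5, 3]
  After s4: [2, 1, 4, 3, 5]
  After s4: [2, 1, 4, 5, 3]
Final permutation: [2, 1, 4, 5, 3]

[2, 1, 4, 5, 3]


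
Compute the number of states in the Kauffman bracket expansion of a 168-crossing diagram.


Each crossing contributes 2 choices (A-smoothing or B-smoothing).
Total states = 2^168 = 374144419156711147060143317175368453031918731001856

374144419156711147060143317175368453031918731001856


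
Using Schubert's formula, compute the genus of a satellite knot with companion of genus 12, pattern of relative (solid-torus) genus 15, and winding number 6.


Schubert: g(satellite) = g_rel(pattern) + |winding| * g(companion),
where g_rel(pattern) is the genus of the pattern relative to the solid torus.
= 15 + 6 * 12
= 15 + 72 = 87

87


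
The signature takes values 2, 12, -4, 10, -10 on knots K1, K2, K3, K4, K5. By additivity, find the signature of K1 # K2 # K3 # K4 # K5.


The signature is additive under connected sum.
signature(K1 # K2 # K3 # K4 # K5) = (2) + (12) + (-4) + (10) + (-10)
= 10

10


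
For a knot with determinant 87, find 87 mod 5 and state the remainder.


Step 1: A knot is p-colorable if and only if p divides its determinant.
Step 2: Compute 87 mod 5.
87 = 17 * 5 + 2
Step 3: 87 mod 5 = 2
Step 4: The knot is 5-colorable: no

2


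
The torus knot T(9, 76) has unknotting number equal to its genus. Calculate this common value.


For a torus knot T(p,q), both the unknotting number and genus equal (p-1)(q-1)/2.
= (9-1)(76-1)/2
= 8*75/2
= 600/2 = 300

300


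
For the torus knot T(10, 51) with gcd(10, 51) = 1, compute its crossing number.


For a torus knot T(p, q) with gcd(p,q)=1,
the crossing number is min(p*(q-1), q*(p-1)).
p*(q-1) = 10*50 = 500
q*(p-1) = 51*9 = 459
min(500, 459) = 459

459


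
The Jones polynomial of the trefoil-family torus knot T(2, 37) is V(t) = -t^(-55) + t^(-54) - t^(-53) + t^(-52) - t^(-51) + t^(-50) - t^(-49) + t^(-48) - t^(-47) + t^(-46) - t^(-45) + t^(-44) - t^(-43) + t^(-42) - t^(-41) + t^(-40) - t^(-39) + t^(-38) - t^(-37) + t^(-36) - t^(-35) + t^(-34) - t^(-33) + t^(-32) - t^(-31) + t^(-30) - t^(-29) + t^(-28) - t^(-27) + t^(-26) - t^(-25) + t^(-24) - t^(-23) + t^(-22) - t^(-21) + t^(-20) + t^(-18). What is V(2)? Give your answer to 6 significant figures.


Substituting t = 2 into V(t) = -t^(-55) + t^(-54) - t^(-53) + t^(-52) - t^(-51) + t^(-50) - t^(-49) + t^(-48) - t^(-47) + t^(-46) - t^(-45) + t^(-44) - t^(-43) + t^(-42) - t^(-41) + t^(-40) - t^(-39) + t^(-38) - t^(-37) + t^(-36) - t^(-35) + t^(-34) - t^(-33) + t^(-32) - t^(-31) + t^(-30) - t^(-29) + t^(-28) - t^(-27) + t^(-26) - t^(-25) + t^(-24) - t^(-23) + t^(-22) - t^(-21) + t^(-20) + t^(-18):
  (-)t^(-55) = -2.77556e-17
  (+)t^(-54) = 5.55112e-17
  (-)t^(-53) = -1.11022e-16
  (+)t^(-52) = 2.22045e-16
  (-)t^(-51) = -4.44089e-16
  (+)t^(-50) = 8.88178e-16
  (-)t^(-49) = -1.77636e-15
  (+)t^(-48) = 3.55271e-15
  (-)t^(-47) = -7.10543e-15
  (+)t^(-46) = 1.42109e-14
  (-)t^(-45) = -2.84217e-14
  (+)t^(-44) = 5.68434e-14
  (-)t^(-43) = -1.13687e-13
  (+)t^(-42) = 2.27374e-13
  (-)t^(-41) = -4.54747e-13
  (+)t^(-40) = 9.09495e-13
  (-)t^(-39) = -1.81899e-12
  (+)t^(-38) = 3.63798e-12
  (-)t^(-37) = -7.27596e-12
  (+)t^(-36) = 1.45519e-11
  (-)t^(-35) = -2.91038e-11
  (+)t^(-34) = 5.82077e-11
  (-)t^(-33) = -1.16415e-10
  (+)t^(-32) = 2.32831e-10
  (-)t^(-31) = -4.65661e-10
  (+)t^(-30) = 9.31323e-10
  (-)t^(-29) = -1.86265e-09
  (+)t^(-28) = 3.72529e-09
  (-)t^(-27) = -7.45058e-09
  (+)t^(-26) = 1.49012e-08
  (-)t^(-25) = -2.98023e-08
  (+)t^(-24) = 5.96046e-08
  (-)t^(-23) = -1.19209e-07
  (+)t^(-22) = 2.38419e-07
  (-)t^(-21) = -4.76837e-07
  (+)t^(-20) = 9.53674e-07
  (+)t^(-18) = 3.8147e-06
Sum = (-2.77556e-17) + (5.55112e-17) + (-1.11022e-16) + (2.22045e-16) + (-4.44089e-16) + (8.88178e-16) + (-1.77636e-15) + (3.55271e-15) + (-7.10543e-15) + (1.42109e-14) + (-2.84217e-14) + (5.68434e-14) + (-1.13687e-13) + (2.27374e-13) + (-4.54747e-13) + (9.09495e-13) + (-1.81899e-12) + (3.63798e-12) + (-7.27596e-12) + (1.45519e-11) + (-2.91038e-11) + (5.82077e-11) + (-1.16415e-10) + (2.32831e-10) + (-4.65661e-10) + (9.31323e-10) + (-1.86265e-09) + (3.72529e-09) + (-7.45058e-09) + (1.49012e-08) + (-2.98023e-08) + (5.96046e-08) + (-1.19209e-07) + (2.38419e-07) + (-4.76837e-07) + (9.53674e-07) + (3.8147e-06)
= 4.450480143e-06
Rounded to 6 significant figures: 4.45048e-06

4.45048e-06


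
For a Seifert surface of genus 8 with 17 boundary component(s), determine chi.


chi = 2 - 2g - b
= 2 - 2*8 - 17
= 2 - 16 - 17 = -31

-31


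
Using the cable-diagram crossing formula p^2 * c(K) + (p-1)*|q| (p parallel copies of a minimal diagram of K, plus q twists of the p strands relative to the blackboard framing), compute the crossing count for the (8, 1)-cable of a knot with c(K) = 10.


Step 1: Each of the c(K) crossings of the companion diagram becomes p*p = p^2 crossings among the p parallel strands, and each of the |q| twists s_1 s_2 ... s_(p-1) adds (p-1) crossings.
  Crossings = p^2 * c(K) + (p-1)*|q|
Step 2: = 8^2 * 10 + (8-1)*1
Step 3: = 64*10 + 7*1
Step 4: = 640 + 7 = 647

647


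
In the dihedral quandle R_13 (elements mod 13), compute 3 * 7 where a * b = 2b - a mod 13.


3 * 7 = 2*7 - 3 mod 13
= 14 - 3 mod 13
= 11 mod 13 = 11

11


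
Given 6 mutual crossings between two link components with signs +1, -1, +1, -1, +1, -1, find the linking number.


Step 1: Count positive crossings: 3
Step 2: Count negative crossings: 3
Step 3: Sum of signs = 3 - 3 = 0
Step 4: Linking number = sum/2 = 0/2 = 0

0


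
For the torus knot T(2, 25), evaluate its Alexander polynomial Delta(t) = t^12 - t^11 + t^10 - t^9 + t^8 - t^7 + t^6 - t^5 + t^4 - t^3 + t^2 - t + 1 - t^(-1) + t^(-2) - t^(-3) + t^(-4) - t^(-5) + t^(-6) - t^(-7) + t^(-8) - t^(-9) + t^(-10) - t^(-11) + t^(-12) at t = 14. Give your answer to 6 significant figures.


Substituting t = 14 into Delta(t) = t^12 - t^11 + t^10 - t^9 + t^8 - t^7 + t^6 - t^5 + t^4 - t^3 + t^2 - t + 1 - t^(-1) + t^(-2) - t^(-3) + t^(-4) - t^(-5) + t^(-6) - t^(-7) + t^(-8) - t^(-9) + t^(-10) - t^(-11) + t^(-12):
Term values: (56693912375296) + (-4049565169664) + (289254654976) + (-20661046784) + (1475789056) + (-105413504) + (7529536) + (-537824) + (38416) + (-2744) + (196) + (-14) + (1) + (-0.0714286) + (0.00510204) + (-0.000364431) + (2.60308e-05) + (-1.85934e-06) + (1.3281e-07) + (-9.48645e-09) + (6.77604e-10) + (-4.84003e-11) + (3.45716e-12) + (-2.4694e-13) + (1.76386e-14)
Sum = 5.291431822e+13
Rounded to 6 significant figures: 5.29143e+13

5.29143e+13


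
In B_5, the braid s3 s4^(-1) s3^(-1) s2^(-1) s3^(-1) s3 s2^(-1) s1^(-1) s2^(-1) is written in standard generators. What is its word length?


The word length counts the number of generators (including inverses).
Listing each generator: s3, s4^(-1), s3^(-1), s2^(-1), s3^(-1), s3, s2^(-1), s1^(-1), s2^(-1)
There are 9 generators in this braid word.

9


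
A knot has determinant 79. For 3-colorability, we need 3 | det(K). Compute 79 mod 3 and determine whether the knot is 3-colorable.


Step 1: A knot is p-colorable if and only if p divides its determinant.
Step 2: Compute 79 mod 3.
79 = 26 * 3 + 1
Step 3: 79 mod 3 = 1
Step 4: The knot is 3-colorable: no

1


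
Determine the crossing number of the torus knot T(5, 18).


For a torus knot T(p, q) with gcd(p,q)=1,
the crossing number is min(p*(q-1), q*(p-1)).
p*(q-1) = 5*17 = 85
q*(p-1) = 18*4 = 72
min(85, 72) = 72

72


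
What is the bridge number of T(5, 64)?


The bridge number of T(p,q) is min(p,q).
min(5, 64) = 5

5


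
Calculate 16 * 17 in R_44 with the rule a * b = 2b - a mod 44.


16 * 17 = 2*17 - 16 mod 44
= 34 - 16 mod 44
= 18 mod 44 = 18

18


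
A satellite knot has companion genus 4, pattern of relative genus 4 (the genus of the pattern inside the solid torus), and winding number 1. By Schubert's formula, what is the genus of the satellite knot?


Schubert: g(satellite) = g_rel(pattern) + |winding| * g(companion),
where g_rel(pattern) is the genus of the pattern relative to the solid torus.
= 4 + 1 * 4
= 4 + 4 = 8

8


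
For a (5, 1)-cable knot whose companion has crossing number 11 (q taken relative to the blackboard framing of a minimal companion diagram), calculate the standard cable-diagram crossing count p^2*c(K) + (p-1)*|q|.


Step 1: Each of the c(K) crossings of the companion diagram becomes p*p = p^2 crossings among the p parallel strands, and each of the |q| twists s_1 s_2 ... s_(p-1) adds (p-1) crossings.
  Crossings = p^2 * c(K) + (p-1)*|q|
Step 2: = 5^2 * 11 + (5-1)*1
Step 3: = 25*11 + 4*1
Step 4: = 275 + 4 = 279

279


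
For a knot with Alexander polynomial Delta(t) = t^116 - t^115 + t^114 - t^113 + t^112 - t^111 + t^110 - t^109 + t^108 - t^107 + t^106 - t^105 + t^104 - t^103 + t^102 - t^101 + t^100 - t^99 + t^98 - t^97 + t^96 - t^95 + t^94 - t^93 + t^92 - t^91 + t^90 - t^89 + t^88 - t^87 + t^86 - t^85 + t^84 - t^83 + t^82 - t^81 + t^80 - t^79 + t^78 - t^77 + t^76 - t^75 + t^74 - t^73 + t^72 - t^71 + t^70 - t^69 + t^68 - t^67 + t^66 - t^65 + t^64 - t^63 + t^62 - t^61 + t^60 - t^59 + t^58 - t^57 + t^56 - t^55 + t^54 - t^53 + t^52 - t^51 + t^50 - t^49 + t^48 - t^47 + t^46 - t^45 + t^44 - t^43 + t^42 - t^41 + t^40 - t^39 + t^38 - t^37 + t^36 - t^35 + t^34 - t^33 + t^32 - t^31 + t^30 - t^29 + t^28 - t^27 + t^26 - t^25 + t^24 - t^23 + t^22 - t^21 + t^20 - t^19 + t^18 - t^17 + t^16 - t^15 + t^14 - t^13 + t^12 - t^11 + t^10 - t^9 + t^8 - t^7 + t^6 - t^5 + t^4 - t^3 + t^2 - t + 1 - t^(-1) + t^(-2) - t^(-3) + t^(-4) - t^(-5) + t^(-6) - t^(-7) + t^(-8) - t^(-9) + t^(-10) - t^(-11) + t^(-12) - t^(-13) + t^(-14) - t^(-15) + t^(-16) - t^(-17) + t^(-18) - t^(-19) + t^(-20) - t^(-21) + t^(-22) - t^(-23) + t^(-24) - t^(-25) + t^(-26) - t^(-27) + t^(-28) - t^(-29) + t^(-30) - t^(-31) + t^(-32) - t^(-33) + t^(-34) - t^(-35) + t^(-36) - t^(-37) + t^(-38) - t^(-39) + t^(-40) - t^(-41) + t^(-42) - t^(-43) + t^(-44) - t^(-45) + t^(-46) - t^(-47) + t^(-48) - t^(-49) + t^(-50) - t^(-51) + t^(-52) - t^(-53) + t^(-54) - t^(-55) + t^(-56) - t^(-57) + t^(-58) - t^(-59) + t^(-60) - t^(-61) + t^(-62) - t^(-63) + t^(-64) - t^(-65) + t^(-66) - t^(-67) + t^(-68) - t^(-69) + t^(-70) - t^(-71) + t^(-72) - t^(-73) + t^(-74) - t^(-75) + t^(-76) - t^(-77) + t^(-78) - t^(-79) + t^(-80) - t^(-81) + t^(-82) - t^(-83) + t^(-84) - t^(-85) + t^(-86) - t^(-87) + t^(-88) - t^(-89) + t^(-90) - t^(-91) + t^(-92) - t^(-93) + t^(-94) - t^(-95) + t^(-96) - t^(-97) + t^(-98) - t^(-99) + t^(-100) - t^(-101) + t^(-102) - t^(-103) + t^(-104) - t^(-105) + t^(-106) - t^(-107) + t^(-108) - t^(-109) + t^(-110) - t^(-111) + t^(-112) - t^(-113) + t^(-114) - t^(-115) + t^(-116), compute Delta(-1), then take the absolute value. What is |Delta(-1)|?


Step 1: The polynomial has 233 terms with alternating signs, exponents from 116 down to -116.
Step 2: Substitute t = -1. The i-th term has coefficient (-1)^i and exponent (m-i),
  so its value is (-1)^i * (-1)^(m-i) = (-1)^m = 1 for every i.
Step 3: All 233 terms equal 1, so Delta(-1) = 233 * (1) = 233
Step 4: |Delta(-1)| = 233

233


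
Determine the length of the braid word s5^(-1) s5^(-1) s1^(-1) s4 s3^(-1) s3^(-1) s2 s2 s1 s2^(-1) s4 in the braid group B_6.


The word length counts the number of generators (including inverses).
Listing each generator: s5^(-1), s5^(-1), s1^(-1), s4, s3^(-1), s3^(-1), s2, s2, s1, s2^(-1), s4
There are 11 generators in this braid word.

11


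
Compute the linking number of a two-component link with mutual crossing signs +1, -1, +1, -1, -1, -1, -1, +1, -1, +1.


Step 1: Count positive crossings: 4
Step 2: Count negative crossings: 6
Step 3: Sum of signs = 4 - 6 = -2
Step 4: Linking number = sum/2 = -2/2 = -1

-1


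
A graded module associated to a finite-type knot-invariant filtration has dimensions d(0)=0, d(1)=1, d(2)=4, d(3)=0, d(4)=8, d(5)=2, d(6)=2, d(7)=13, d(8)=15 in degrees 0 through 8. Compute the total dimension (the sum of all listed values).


Total dimension = d(0) + d(1) + ... + d(8)
= 0 + 1 + 4 + 0 + 8 + 2 + 2 + 13 + 15
= 45

45


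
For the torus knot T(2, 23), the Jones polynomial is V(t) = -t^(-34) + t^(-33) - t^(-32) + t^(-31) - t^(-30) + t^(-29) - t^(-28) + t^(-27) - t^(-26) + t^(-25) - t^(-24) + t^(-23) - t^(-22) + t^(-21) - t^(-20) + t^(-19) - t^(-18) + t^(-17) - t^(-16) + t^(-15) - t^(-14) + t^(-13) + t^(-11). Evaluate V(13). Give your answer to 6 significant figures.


Substituting t = 13 into V(t) = -t^(-34) + t^(-33) - t^(-32) + t^(-31) - t^(-30) + t^(-29) - t^(-28) + t^(-27) - t^(-26) + t^(-25) - t^(-24) + t^(-23) - t^(-22) + t^(-21) - t^(-20) + t^(-19) - t^(-18) + t^(-17) - t^(-16) + t^(-15) - t^(-14) + t^(-13) + t^(-11):
  (-)t^(-34) = -1.33637e-38
  (+)t^(-33) = 1.73728e-37
  (-)t^(-32) = -2.25846e-36
  (+)t^(-31) = 2.936e-35
  (-)t^(-30) = -3.8168e-34
  (+)t^(-29) = 4.96184e-33
  (-)t^(-28) = -6.45039e-32
  (+)t^(-27) = 8.38551e-31
  (-)t^(-26) = -1.09012e-29
  (+)t^(-25) = 1.41715e-28
  (-)t^(-24) = -1.8423e-27
  (+)t^(-23) = 2.39499e-26
  (-)t^(-22) = -3.11348e-25
  (+)t^(-21) = 4.04753e-24
  (-)t^(-20) = -5.26178e-23
  (+)t^(-19) = 6.84032e-22
  (-)t^(-18) = -8.89241e-21
  (+)t^(-17) = 1.15601e-19
  (-)t^(-16) = -1.50282e-18
  (+)t^(-15) = 1.95366e-17
  (-)t^(-14) = -2.53976e-16
  (+)t^(-13) = 3.30169e-15
  (+)t^(-11) = 5.57986e-13
Sum = (-1.33637e-38) + (1.73728e-37) + (-2.25846e-36) + (2.936e-35) + (-3.8168e-34) + (4.96184e-33) + (-6.45039e-32) + (8.38551e-31) + (-1.09012e-29) + (1.41715e-28) + (-1.8423e-27) + (2.39499e-26) + (-3.11348e-25) + (4.04753e-24) + (-5.26178e-23) + (6.84032e-22) + (-8.89241e-21) + (1.15601e-19) + (-1.50282e-18) + (1.95366e-17) + (-2.53976e-16) + (3.30169e-15) + (5.57986e-13)
= 5.610516273e-13
Rounded to 6 significant figures: 5.61052e-13

5.61052e-13


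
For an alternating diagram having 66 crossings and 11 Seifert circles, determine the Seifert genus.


For alternating knots, g = (c - s + 1)/2.
= (66 - 11 + 1)/2
= 56/2 = 28

28


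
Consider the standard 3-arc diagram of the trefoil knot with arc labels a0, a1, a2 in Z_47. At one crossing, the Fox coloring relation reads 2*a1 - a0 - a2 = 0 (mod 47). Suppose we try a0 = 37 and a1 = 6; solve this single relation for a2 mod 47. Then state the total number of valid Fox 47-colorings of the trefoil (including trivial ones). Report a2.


Step 1: Apply the given crossing relation 2*a1 - a0 - a2 = 0 (mod 47).
  a2 = 2*a1 - a0 mod 47
  a2 = 2*6 - 37 mod 47
  a2 = 12 - 37 mod 47
  a2 = -25 mod 47 = 22
Step 2: The trefoil has determinant 3.
  Number of Fox p-colorings (p prime) is p^2 if p = 3, else p.
  Since 47 does not divide 3, only trivial (constant) colorings exist.
  (So the trial a0 = 37, a1 = 6 with a0 != a1 does NOT extend to a valid coloring of the whole trefoil: the other two crossing relations require 3*(a1 - a0) = 0 (mod 47), which fails.)
  Total colorings = 47
Step 3: a2 = 22, total Fox 47-colorings = 47

22


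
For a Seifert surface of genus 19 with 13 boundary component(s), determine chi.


chi = 2 - 2g - b
= 2 - 2*19 - 13
= 2 - 38 - 13 = -49

-49


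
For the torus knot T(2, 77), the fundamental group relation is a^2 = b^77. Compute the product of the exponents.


The relation is a^2 = b^77.
Product of exponents = 2 * 77
= 154

154


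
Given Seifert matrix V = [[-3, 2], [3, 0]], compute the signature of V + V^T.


Step 1: V + V^T = [[-6, 5], [5, 0]]
Step 2: trace = -6, det = -25
Step 3: Discriminant = (-6)^2 - 4*(-25) = 136
Step 4: Eigenvalues: 2.83095, -8.83095
Step 5: Signature = (# positive eigenvalues) - (# negative eigenvalues) = 0

0


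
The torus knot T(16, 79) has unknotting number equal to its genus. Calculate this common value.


For a torus knot T(p,q), both the unknotting number and genus equal (p-1)(q-1)/2.
= (16-1)(79-1)/2
= 15*78/2
= 1170/2 = 585

585


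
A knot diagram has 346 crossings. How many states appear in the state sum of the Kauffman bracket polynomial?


Each crossing contributes 2 choices (A-smoothing or B-smoothing).
Total states = 2^346 = 143343663499379469475676305956380433799785311823017570233599302461682679755530300504376159569382855409664

143343663499379469475676305956380433799785311823017570233599302461682679755530300504376159569382855409664


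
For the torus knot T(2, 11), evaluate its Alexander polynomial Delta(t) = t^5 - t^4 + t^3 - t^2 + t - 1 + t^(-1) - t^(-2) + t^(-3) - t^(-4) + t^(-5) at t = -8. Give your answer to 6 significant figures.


Substituting t = -8 into Delta(t) = t^5 - t^4 + t^3 - t^2 + t - 1 + t^(-1) - t^(-2) + t^(-3) - t^(-4) + t^(-5):
Term values: (-32768) + (-4096) + (-512) + (-64) + (-8) + (-1) + (-0.125) + (-0.015625) + (-0.00195312) + (-0.000244141) + (-3.05176e-05)
Sum = -37449.14285
Rounded to 6 significant figures: -37449.1

-37449.1


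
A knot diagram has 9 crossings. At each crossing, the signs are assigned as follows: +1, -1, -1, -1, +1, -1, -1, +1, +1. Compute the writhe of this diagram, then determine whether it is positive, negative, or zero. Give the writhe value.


Step 1: Count positive crossings (+1).
Positive crossings: 4
Step 2: Count negative crossings (-1).
Negative crossings: 5
Step 3: Writhe = (positive) - (negative)
w = 4 - 5 = -1
Step 4: |w| = 1, and w is negative

-1


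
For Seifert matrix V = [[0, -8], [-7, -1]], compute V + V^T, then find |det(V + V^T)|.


Step 1: Form V + V^T where V = [[0, -8], [-7, -1]]
  V^T = [[0, -7], [-8, -1]]
  V + V^T = [[0, -15], [-15, -2]]
Step 2: det(V + V^T) = 0*(-2) - (-15)*(-15)
  = 0 - 225 = -225
Step 3: Knot determinant = |det(V + V^T)| = |-225| = 225

225


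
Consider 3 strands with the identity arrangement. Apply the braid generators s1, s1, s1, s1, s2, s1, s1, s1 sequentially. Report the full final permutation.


Starting with identity [1, 2, 3].
Apply generators in sequence:
  After s1: [2, 1, 3]
  After s1: [1, 2, 3]
  After s1: [2, 1, 3]
  After s1: [1, 2, 3]
  After s2: [1, 3, 2]
  After s1: [3, 1, 2]
  After s1: [1, 3, 2]
  After s1: [3, 1, 2]
Final permutation: [3, 1, 2]

[3, 1, 2]


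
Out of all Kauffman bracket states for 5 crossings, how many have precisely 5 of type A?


We choose which 5 of 5 crossings get A-smoothings.
C(5, 5) = 5! / (5! * 0!)
= 1

1


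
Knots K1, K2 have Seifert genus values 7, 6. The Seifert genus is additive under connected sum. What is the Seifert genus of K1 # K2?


The Seifert genus is additive under connected sum.
Seifert genus(K1 # K2) = (7) + (6)
= 13

13


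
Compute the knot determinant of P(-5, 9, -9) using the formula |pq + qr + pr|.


Step 1: Compute pq + qr + pr.
pq = (-5)*9 = -45
qr = 9*(-9) = -81
pr = (-5)*(-9) = 45
pq + qr + pr = -45 + (-81) + 45 = -81
Step 2: Take absolute value.
det(P(-5,9,-9)) = |-81| = 81

81


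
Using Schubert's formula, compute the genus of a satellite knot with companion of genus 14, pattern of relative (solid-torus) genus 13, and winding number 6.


Schubert: g(satellite) = g_rel(pattern) + |winding| * g(companion),
where g_rel(pattern) is the genus of the pattern relative to the solid torus.
= 13 + 6 * 14
= 13 + 84 = 97

97


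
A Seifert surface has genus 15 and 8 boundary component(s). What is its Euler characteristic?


chi = 2 - 2g - b
= 2 - 2*15 - 8
= 2 - 30 - 8 = -36

-36


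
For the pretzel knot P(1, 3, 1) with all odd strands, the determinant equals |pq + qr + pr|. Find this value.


Step 1: Compute pq + qr + pr.
pq = 1*3 = 3
qr = 3*1 = 3
pr = 1*1 = 1
pq + qr + pr = 3 + 3 + 1 = 7
Step 2: Take absolute value.
det(P(1,3,1)) = |7| = 7

7


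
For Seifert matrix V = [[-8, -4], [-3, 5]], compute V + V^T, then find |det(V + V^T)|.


Step 1: Form V + V^T where V = [[-8, -4], [-3, 5]]
  V^T = [[-8, -3], [-4, 5]]
  V + V^T = [[-16, -7], [-7, 10]]
Step 2: det(V + V^T) = (-16)*10 - (-7)*(-7)
  = -160 - 49 = -209
Step 3: Knot determinant = |det(V + V^T)| = |-209| = 209

209


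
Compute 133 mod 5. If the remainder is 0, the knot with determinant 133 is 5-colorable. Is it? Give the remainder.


Step 1: A knot is p-colorable if and only if p divides its determinant.
Step 2: Compute 133 mod 5.
133 = 26 * 5 + 3
Step 3: 133 mod 5 = 3
Step 4: The knot is 5-colorable: no

3


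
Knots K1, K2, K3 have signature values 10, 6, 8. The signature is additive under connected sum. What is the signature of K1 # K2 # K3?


The signature is additive under connected sum.
signature(K1 # K2 # K3) = (10) + (6) + (8)
= 24

24


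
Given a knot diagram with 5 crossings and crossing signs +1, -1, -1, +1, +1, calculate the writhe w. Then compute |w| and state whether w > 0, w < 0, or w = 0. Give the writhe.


Step 1: Count positive crossings (+1).
Positive crossings: 3
Step 2: Count negative crossings (-1).
Negative crossings: 2
Step 3: Writhe = (positive) - (negative)
w = 3 - 2 = 1
Step 4: |w| = 1, and w is positive

1


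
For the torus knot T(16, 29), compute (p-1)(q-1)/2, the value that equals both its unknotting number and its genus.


For a torus knot T(p,q), both the unknotting number and genus equal (p-1)(q-1)/2.
= (16-1)(29-1)/2
= 15*28/2
= 420/2 = 210

210


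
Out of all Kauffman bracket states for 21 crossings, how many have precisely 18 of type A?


We choose which 18 of 21 crossings get A-smoothings.
C(21, 18) = 21! / (18! * 3!)
= 1330

1330


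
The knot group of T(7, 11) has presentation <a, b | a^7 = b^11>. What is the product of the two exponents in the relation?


The relation is a^7 = b^11.
Product of exponents = 7 * 11
= 77

77


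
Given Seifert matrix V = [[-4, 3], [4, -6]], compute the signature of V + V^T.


Step 1: V + V^T = [[-8, 7], [7, -12]]
Step 2: trace = -20, det = 47
Step 3: Discriminant = (-20)^2 - 4*47 = 212
Step 4: Eigenvalues: -2.71989, -17.2801
Step 5: Signature = (# positive eigenvalues) - (# negative eigenvalues) = -2

-2


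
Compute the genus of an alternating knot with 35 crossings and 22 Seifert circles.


For alternating knots, g = (c - s + 1)/2.
= (35 - 22 + 1)/2
= 14/2 = 7

7


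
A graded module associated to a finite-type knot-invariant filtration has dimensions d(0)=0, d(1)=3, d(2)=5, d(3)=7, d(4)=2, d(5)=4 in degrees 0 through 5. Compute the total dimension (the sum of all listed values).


Total dimension = d(0) + d(1) + ... + d(5)
= 0 + 3 + 5 + 7 + 2 + 4
= 21

21


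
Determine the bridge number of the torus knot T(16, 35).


The bridge number of T(p,q) is min(p,q).
min(16, 35) = 16

16


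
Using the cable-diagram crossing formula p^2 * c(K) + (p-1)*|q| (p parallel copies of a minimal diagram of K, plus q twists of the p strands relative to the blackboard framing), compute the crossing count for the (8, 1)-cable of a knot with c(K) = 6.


Step 1: Each of the c(K) crossings of the companion diagram becomes p*p = p^2 crossings among the p parallel strands, and each of the |q| twists s_1 s_2 ... s_(p-1) adds (p-1) crossings.
  Crossings = p^2 * c(K) + (p-1)*|q|
Step 2: = 8^2 * 6 + (8-1)*1
Step 3: = 64*6 + 7*1
Step 4: = 384 + 7 = 391

391


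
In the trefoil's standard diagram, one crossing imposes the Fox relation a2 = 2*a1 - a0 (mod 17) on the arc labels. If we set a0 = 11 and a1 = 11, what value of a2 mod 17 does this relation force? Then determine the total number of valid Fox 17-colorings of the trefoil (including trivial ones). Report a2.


Step 1: Apply the given crossing relation 2*a1 - a0 - a2 = 0 (mod 17).
  a2 = 2*a1 - a0 mod 17
  a2 = 2*11 - 11 mod 17
  a2 = 22 - 11 mod 17
  a2 = 11 mod 17 = 11
Step 2: The trefoil has determinant 3.
  Number of Fox p-colorings (p prime) is p^2 if p = 3, else p.
  Since 17 does not divide 3, only trivial (constant) colorings exist.
  (Here a0 = a1 = a2 = 11, the constant coloring, which is valid.)
  Total colorings = 17
Step 3: a2 = 11, total Fox 17-colorings = 17

11


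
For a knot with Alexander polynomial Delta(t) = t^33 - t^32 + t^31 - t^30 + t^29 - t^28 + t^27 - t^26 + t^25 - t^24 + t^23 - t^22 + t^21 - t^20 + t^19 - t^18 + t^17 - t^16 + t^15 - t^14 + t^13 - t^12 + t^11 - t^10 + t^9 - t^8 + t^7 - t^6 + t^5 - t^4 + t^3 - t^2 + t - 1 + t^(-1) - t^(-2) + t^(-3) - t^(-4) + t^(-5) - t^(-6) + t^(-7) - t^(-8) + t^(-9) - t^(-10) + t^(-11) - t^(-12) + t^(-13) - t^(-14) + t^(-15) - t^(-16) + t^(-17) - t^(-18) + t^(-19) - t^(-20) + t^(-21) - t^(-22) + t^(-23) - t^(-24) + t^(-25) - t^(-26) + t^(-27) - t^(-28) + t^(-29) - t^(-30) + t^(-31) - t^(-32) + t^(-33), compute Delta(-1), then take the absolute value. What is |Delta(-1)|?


Step 1: The polynomial has 67 terms with alternating signs, exponents from 33 down to -33.
Step 2: Substitute t = -1. The i-th term has coefficient (-1)^i and exponent (m-i),
  so its value is (-1)^i * (-1)^(m-i) = (-1)^m = -1 for every i.
Step 3: All 67 terms equal -1, so Delta(-1) = 67 * (-1) = -67
Step 4: |Delta(-1)| = 67

67


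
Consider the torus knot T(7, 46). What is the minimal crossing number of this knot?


For a torus knot T(p, q) with gcd(p,q)=1,
the crossing number is min(p*(q-1), q*(p-1)).
p*(q-1) = 7*45 = 315
q*(p-1) = 46*6 = 276
min(315, 276) = 276

276


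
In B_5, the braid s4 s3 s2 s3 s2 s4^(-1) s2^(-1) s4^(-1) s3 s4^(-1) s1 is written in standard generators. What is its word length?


The word length counts the number of generators (including inverses).
Listing each generator: s4, s3, s2, s3, s2, s4^(-1), s2^(-1), s4^(-1), s3, s4^(-1), s1
There are 11 generators in this braid word.

11


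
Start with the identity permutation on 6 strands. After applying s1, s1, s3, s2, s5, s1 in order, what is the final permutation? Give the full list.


Starting with identity [1, 2, 3, 4, 5, 6].
Apply generators in sequence:
  After s1: [2, 1, 3, 4, 5, 6]
  After s1: [1, 2, 3, 4, 5, 6]
  After s3: [1, 2, 4, 3, 5, 6]
  After s2: [1, 4, 2, 3, 5, 6]
  After s5: [1, 4, 2, 3, 6, 5]
  After s1: [4, 1, 2, 3, 6, 5]
Final permutation: [4, 1, 2, 3, 6, 5]

[4, 1, 2, 3, 6, 5]


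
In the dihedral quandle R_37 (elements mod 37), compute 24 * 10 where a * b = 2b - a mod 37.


24 * 10 = 2*10 - 24 mod 37
= 20 - 24 mod 37
= -4 mod 37 = 33

33


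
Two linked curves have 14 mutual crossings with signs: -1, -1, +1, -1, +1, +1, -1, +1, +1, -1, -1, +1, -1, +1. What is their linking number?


Step 1: Count positive crossings: 7
Step 2: Count negative crossings: 7
Step 3: Sum of signs = 7 - 7 = 0
Step 4: Linking number = sum/2 = 0/2 = 0

0


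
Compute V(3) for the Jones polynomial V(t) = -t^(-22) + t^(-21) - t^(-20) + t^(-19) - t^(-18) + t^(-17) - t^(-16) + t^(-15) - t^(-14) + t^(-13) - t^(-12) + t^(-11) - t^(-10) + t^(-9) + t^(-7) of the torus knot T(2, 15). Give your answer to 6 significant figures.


Substituting t = 3 into V(t) = -t^(-22) + t^(-21) - t^(-20) + t^(-19) - t^(-18) + t^(-17) - t^(-16) + t^(-15) - t^(-14) + t^(-13) - t^(-12) + t^(-11) - t^(-10) + t^(-9) + t^(-7):
  (-)t^(-22) = -3.18664e-11
  (+)t^(-21) = 9.55991e-11
  (-)t^(-20) = -2.86797e-10
  (+)t^(-19) = 8.60392e-10
  (-)t^(-18) = -2.58117e-09
  (+)t^(-17) = 7.74352e-09
  (-)t^(-16) = -2.32306e-08
  (+)t^(-15) = 6.96917e-08
  (-)t^(-14) = -2.09075e-07
  (+)t^(-13) = 6.27225e-07
  (-)t^(-12) = -1.88168e-06
  (+)t^(-11) = 5.64503e-06
  (-)t^(-10) = -1.69351e-05
  (+)t^(-9) = 5.08053e-05
  (+)t^(-7) = 0.000457247
Sum = (-3.18664e-11) + (9.55991e-11) + (-2.86797e-10) + (8.60392e-10) + (-2.58117e-09) + (7.74352e-09) + (-2.32306e-08) + (6.96917e-08) + (-2.09075e-07) + (6.27225e-07) + (-1.88168e-06) + (5.64503e-06) + (-1.69351e-05) + (5.08053e-05) + (0.000457247)
= 0.0004953513104
Rounded to 6 significant figures: 0.000495351

0.000495351


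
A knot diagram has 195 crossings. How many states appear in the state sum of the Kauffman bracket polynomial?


Each crossing contributes 2 choices (A-smoothing or B-smoothing).
Total states = 2^195 = 50216813883093446110686315385661331328818843555712276103168

50216813883093446110686315385661331328818843555712276103168


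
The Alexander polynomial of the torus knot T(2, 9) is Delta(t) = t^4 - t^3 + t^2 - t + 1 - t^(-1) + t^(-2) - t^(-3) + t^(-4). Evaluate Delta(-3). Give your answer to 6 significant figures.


Substituting t = -3 into Delta(t) = t^4 - t^3 + t^2 - t + 1 - t^(-1) + t^(-2) - t^(-3) + t^(-4):
Term values: (81) + (27) + (9) + (3) + (1) + (0.333333) + (0.111111) + (0.037037) + (0.0123457)
Sum = 121.4938272
Rounded to 6 significant figures: 121.494

121.494


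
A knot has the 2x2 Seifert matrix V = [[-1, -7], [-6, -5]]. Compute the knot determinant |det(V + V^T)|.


Step 1: Form V + V^T where V = [[-1, -7], [-6, -5]]
  V^T = [[-1, -6], [-7, -5]]
  V + V^T = [[-2, -13], [-13, -10]]
Step 2: det(V + V^T) = (-2)*(-10) - (-13)*(-13)
  = 20 - 169 = -149
Step 3: Knot determinant = |det(V + V^T)| = |-149| = 149

149


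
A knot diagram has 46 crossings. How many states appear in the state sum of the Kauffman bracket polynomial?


Each crossing contributes 2 choices (A-smoothing or B-smoothing).
Total states = 2^46 = 70368744177664

70368744177664


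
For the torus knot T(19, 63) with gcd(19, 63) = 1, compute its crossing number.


For a torus knot T(p, q) with gcd(p,q)=1,
the crossing number is min(p*(q-1), q*(p-1)).
p*(q-1) = 19*62 = 1178
q*(p-1) = 63*18 = 1134
min(1178, 1134) = 1134

1134


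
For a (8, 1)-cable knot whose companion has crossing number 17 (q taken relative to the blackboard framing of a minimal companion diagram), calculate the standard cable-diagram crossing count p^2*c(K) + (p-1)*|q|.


Step 1: Each of the c(K) crossings of the companion diagram becomes p*p = p^2 crossings among the p parallel strands, and each of the |q| twists s_1 s_2 ... s_(p-1) adds (p-1) crossings.
  Crossings = p^2 * c(K) + (p-1)*|q|
Step 2: = 8^2 * 17 + (8-1)*1
Step 3: = 64*17 + 7*1
Step 4: = 1088 + 7 = 1095

1095


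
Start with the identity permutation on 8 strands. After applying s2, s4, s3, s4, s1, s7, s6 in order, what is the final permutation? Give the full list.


Starting with identity [1, 2, 3, 4, 5, 6, 7, 8].
Apply generators in sequence:
  After s2: [1, 3, 2, 4, 5, 6, 7, 8]
  After s4: [1, 3, 2, 5, 4, 6, 7, 8]
  After s3: [1, 3, 5, 2, 4, 6, 7, 8]
  After s4: [1, 3, 5, 4, 2, 6, 7, 8]
  After s1: [3, 1, 5, 4, 2, 6, 7, 8]
  After s7: [3, 1, 5, 4, 2, 6, 8, 7]
  After s6: [3, 1, 5, 4, 2, 8, 6, 7]
Final permutation: [3, 1, 5, 4, 2, 8, 6, 7]

[3, 1, 5, 4, 2, 8, 6, 7]


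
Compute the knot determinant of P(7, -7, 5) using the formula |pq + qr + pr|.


Step 1: Compute pq + qr + pr.
pq = 7*(-7) = -49
qr = (-7)*5 = -35
pr = 7*5 = 35
pq + qr + pr = -49 + (-35) + 35 = -49
Step 2: Take absolute value.
det(P(7,-7,5)) = |-49| = 49

49


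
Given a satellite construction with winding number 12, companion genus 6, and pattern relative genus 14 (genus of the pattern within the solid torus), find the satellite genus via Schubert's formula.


Schubert: g(satellite) = g_rel(pattern) + |winding| * g(companion),
where g_rel(pattern) is the genus of the pattern relative to the solid torus.
= 14 + 12 * 6
= 14 + 72 = 86

86


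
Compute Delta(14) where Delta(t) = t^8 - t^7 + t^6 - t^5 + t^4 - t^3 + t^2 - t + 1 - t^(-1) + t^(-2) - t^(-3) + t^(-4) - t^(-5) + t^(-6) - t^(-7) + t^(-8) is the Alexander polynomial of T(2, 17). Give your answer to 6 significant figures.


Substituting t = 14 into Delta(t) = t^8 - t^7 + t^6 - t^5 + t^4 - t^3 + t^2 - t + 1 - t^(-1) + t^(-2) - t^(-3) + t^(-4) - t^(-5) + t^(-6) - t^(-7) + t^(-8):
Term values: (1475789056) + (-105413504) + (7529536) + (-537824) + (38416) + (-2744) + (196) + (-14) + (1) + (-0.0714286) + (0.00510204) + (-0.000364431) + (2.60308e-05) + (-1.85934e-06) + (1.3281e-07) + (-9.48645e-09) + (6.77604e-10)
Sum = 1377403119
Rounded to 6 significant figures: 1.3774e+09

1.3774e+09


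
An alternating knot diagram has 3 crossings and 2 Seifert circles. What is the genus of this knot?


For alternating knots, g = (c - s + 1)/2.
= (3 - 2 + 1)/2
= 2/2 = 1

1


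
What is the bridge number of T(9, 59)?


The bridge number of T(p,q) is min(p,q).
min(9, 59) = 9

9


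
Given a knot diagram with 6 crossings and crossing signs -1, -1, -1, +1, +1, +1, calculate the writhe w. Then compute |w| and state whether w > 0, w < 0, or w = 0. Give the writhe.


Step 1: Count positive crossings (+1).
Positive crossings: 3
Step 2: Count negative crossings (-1).
Negative crossings: 3
Step 3: Writhe = (positive) - (negative)
w = 3 - 3 = 0
Step 4: |w| = 0, and w is zero

0
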